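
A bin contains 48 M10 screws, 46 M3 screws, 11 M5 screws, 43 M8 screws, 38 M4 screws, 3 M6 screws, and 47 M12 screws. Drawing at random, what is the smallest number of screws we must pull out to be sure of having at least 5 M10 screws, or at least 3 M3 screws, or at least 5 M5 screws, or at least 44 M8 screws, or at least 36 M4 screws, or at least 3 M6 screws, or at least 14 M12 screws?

The worst case stops just short of every target: 4 M10, 2 M3, 4 M5, 43 M8, 35 M4, 2 M6, 13 M12 — 4 + 2 + 4 + 43 + 35 + 2 + 13 = 103 screws.
One more screw must push some size to its target, so 103 + 1 = 104.

104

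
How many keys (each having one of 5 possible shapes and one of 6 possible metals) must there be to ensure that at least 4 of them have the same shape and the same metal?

There are 5 × 6 = 30 (shape, metal) combinations acting as pigeonholes.
With 30 × 3 = 90 keys we could place exactly 3 in each, with no (shape, metal) pair reaching 4.
One more forces some (shape, metal) pair to hold 4, so 90 + 1 = 91.

91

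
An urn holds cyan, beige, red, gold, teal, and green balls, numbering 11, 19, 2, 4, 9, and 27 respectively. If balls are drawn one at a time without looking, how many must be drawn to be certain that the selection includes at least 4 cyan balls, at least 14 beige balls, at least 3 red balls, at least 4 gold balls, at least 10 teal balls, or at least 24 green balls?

Each of the 6 colors has its own threshold; avoid all of them simultaneously.
The worst case stops just short of every target: 3 cyan, 13 beige, 2 red, 3 gold, 9 teal, 23 green — 3 + 13 + 2 + 3 + 9 + 23 = 53 balls.
One more ball must push some color to its target, so 53 + 1 = 54.

54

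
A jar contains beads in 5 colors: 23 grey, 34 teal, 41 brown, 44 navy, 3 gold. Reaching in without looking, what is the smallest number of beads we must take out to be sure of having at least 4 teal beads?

115

To avoid teal beads as long as possible, exhaust the other 4 colors first.
The worst case draws every non-teal bead first: 23 + 41 + 44 + 3 = 111.
The next 4 draws are then forced to be teal, giving 111 + 4 = 115.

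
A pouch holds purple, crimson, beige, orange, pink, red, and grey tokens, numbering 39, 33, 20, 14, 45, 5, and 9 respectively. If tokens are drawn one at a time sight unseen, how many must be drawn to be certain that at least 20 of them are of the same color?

105

Treat the 7 colors as pigeonholes.
In the worst case we take at most 19 of each color, but all 14 orange, all 5 red, and all 9 grey (fewer than 19), giving 19 + 19 + 19 + 14 + 19 + 5 + 9 = 104.
One more token then forces some color to 20, so 104 + 1 = 105.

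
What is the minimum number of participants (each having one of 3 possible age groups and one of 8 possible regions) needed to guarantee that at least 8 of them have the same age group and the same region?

169

There are 3 × 8 = 24 (age group, region) combinations acting as pigeonholes.
With 24 × 7 = 168 participants we could place exactly 7 in each, with no (age group, region) pair reaching 8.
One more forces some (age group, region) pair to hold 8, so 168 + 1 = 169.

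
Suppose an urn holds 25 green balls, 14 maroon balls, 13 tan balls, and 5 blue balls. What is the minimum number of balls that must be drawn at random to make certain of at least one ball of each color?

The hardest color to obtain is blue: we could draw every other ball first — 57 − 5 = 52 balls — without a single blue one.
The next draw must be blue, so 52 + 1 = 53.

53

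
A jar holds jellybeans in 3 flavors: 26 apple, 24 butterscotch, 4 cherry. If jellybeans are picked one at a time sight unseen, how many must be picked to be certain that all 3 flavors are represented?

The hardest flavor to obtain is cherry: we could draw every other jellybean first — 54 − 4 = 50 jellybeans — without a single cherry one.
The next draw must be cherry, so 50 + 1 = 51.

51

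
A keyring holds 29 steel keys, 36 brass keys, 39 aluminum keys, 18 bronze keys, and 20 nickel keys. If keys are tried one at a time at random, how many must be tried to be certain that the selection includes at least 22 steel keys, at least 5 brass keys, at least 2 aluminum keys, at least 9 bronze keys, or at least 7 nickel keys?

41

The worst case stops just short of every target: 21 steel, 4 brass, 1 aluminum, 8 bronze, 6 nickel — 21 + 4 + 1 + 8 + 6 = 40 keys.
One more key must push some type to its target, so 40 + 1 = 41.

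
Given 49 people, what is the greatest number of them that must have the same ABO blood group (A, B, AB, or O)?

There are 4 ABO blood groups, which serve as the pigeonholes.
If each of the 4 ABO blood groups held at most 12, the total would be at most 4 × 12 = 48 < 49, a contradiction.
So at least one holds ⌈49/4⌉ = 13.

13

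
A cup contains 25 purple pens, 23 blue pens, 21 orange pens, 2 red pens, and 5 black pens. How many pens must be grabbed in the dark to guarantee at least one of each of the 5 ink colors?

The hardest ink color to obtain is red: we could draw every other pen first — 76 − 2 = 74 pens — without a single red one.
The next draw must be red, so 74 + 1 = 75.

75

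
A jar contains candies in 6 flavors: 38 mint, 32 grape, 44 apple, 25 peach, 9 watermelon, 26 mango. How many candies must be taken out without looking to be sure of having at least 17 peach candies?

166

The worst case draws every non-peach candy first: 38 + 32 + 44 + 9 + 26 = 149.
The next 17 draws are then forced to be peach, giving 149 + 17 = 166.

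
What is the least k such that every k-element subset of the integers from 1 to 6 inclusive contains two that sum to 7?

Partition {1, …, 6} into 3 pairs: {1,6}, {2,5}, …, {3,4}.
Choosing 3 integers — say the integers 1 through 3 — takes one from each pair and avoids the property.
Choosing 4 forces two into the same pair by pigeonhole, and those sum to 7. So 4.

4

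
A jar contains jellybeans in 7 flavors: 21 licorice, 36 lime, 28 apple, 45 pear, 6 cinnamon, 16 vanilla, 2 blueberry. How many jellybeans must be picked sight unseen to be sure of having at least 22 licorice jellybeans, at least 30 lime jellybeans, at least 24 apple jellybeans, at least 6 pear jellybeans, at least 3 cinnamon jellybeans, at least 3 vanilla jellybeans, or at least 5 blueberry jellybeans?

85

Each of the 7 flavors has its own threshold; avoid all of them simultaneously.
The worst case stops just short of every target: 21 licorice, 29 lime, 23 apple, 5 pear, 2 cinnamon, 2 vanilla, all 2 blueberry — 21 + 29 + 23 + 5 + 2 + 2 + 2 = 84 jellybeans.
One more jellybean must push some flavor to its target, so 84 + 1 = 85.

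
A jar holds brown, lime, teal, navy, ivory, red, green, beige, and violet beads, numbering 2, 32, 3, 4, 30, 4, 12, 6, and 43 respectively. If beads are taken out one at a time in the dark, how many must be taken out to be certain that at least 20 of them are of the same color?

89

In the worst case we take at most 19 of each color, but all 2 brown, all 3 teal, all 4 navy, all 4 red, all 12 green, and all 6 beige (fewer than 19), giving 2 + 19 + 3 + 4 + 19 + 4 + 12 + 6 + 19 = 88.
One more bead then forces some color to 20, so 88 + 1 = 89.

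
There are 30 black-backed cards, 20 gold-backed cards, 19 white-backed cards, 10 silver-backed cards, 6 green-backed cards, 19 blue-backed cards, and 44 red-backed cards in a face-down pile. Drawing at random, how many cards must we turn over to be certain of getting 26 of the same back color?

Treat the 7 back colors as pigeonholes.
In the worst case we take at most 25 of each back color, but all 20 gold-backed, all 19 white-backed, all 10 silver-backed, all 6 green-backed, and all 19 blue-backed (fewer than 25), giving 25 + 20 + 19 + 10 + 6 + 19 + 25 = 124.
One more card then forces some back color to 26, so 124 + 1 = 125.

125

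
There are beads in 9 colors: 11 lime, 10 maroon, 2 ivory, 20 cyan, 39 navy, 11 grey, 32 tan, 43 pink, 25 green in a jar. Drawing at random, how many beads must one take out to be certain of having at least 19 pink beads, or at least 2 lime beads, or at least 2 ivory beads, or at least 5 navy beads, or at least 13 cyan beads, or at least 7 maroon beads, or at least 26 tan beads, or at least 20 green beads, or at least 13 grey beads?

Each of the 9 colors has its own threshold; avoid all of them simultaneously.
The worst case stops just short of every target: 1 lime, 6 maroon, 1 ivory, 12 cyan, 4 navy, all 11 grey, 25 tan, 18 pink, 19 green — 1 + 6 + 1 + 12 + 4 + 11 + 25 + 18 + 19 = 97 beads.
One more bead must push some color to its target, so 97 + 1 = 98.

98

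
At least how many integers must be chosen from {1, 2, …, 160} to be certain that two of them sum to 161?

81

Partition {1, …, 160} into 80 pairs: {1,160}, {2,159}, …, {80,81}.
Choosing 80 integers — say the integers 1 through 80 — takes one from each pair and avoids the property.
Choosing 81 forces two into the same pair by pigeonhole, and those sum to 161. So 81.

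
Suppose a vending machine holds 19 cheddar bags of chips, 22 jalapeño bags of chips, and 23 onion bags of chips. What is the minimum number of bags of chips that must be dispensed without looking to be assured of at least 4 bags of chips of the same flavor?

10

Treat the 3 flavors as pigeonholes.
The worst case takes 3 bags of chips of each flavor without reaching 4 of any: 3 × 3 = 9.
The next bag of chips must bring some flavor to 4, so 9 + 1 = 10.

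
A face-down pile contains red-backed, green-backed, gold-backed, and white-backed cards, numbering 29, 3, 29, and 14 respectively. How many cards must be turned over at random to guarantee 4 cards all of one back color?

13

The worst case takes 3 cards of each back color without reaching 4 of any: 4 × 3 = 12.
The next card must bring some back color to 4, so 12 + 1 = 13.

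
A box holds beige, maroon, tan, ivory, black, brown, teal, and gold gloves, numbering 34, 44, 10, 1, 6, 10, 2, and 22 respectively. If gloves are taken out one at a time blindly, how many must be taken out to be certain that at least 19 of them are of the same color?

Treat the 8 colors as pigeonholes.
In the worst case we take at most 18 of each color, but all 10 tan, all 1 ivory, all 6 black, all 10 brown, and all 2 teal (fewer than 18), giving 18 + 18 + 10 + 1 + 6 + 10 + 2 + 18 = 83.
One more glove then forces some color to 19, so 83 + 1 = 84.

84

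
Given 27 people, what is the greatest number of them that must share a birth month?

The 27 people fall into 12 months of the year.
If each of the 12 months of the year held at most 2, the total would be at most 12 × 2 = 24 < 27, a contradiction.
So at least one holds ⌈27/12⌉ = 3.

3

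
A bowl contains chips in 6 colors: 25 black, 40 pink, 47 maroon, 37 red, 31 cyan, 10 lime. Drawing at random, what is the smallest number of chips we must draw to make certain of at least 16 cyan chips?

The worst case draws every non-cyan chip first: 25 + 40 + 47 + 37 + 10 = 159.
The next 16 draws are then forced to be cyan, giving 159 + 16 = 175.

175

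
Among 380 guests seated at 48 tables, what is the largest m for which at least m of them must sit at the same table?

The 380 guests fall into 48 tables.
If each of the 48 tables held at most 7, the total would be at most 48 × 7 = 336 < 380, a contradiction.
So at least one holds ⌈380/48⌉ = 8.

8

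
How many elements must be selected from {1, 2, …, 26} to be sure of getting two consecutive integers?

Partition {1, …, 26} into 13 pairs: {1,2}, {3,4}, …, {25,26}.
Choosing 13 integers — say the 13 even numbers 2, 4, …, 26 — takes one from each pair and avoids the property.
Choosing 14 forces two into the same pair by pigeonhole, and those are consecutive. So 14.

14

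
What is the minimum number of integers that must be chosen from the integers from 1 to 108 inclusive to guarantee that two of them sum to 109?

55

Partition {1, …, 108} into 54 pairs: {1,108}, {2,107}, …, {54,55}.
Choosing 54 integers — say the integers 1 through 54 — takes one from each pair and avoids the property.
Choosing 55 forces two into the same pair by pigeonhole, and those sum to 109. So 55.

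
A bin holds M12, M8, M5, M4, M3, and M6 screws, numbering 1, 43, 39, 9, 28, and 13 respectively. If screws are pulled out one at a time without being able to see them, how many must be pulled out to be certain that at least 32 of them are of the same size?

In the worst case we take at most 31 of each size, but all 1 M12, all 9 M4, all 28 M3, and all 13 M6 (fewer than 31), giving 1 + 31 + 31 + 9 + 28 + 13 = 113.
One more screw then forces some size to 32, so 113 + 1 = 114.

114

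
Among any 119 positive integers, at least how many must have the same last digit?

12

There are 10 possible last digits, which serve as the pigeonholes.
If each of the 10 possible last digits held at most 11, the total would be at most 10 × 11 = 110 < 119, a contradiction.
So at least one holds ⌈119/10⌉ = 12.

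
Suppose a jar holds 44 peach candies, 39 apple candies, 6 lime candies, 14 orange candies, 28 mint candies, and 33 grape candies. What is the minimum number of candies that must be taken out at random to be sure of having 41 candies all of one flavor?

161

Treat the 6 flavors as pigeonholes.
In the worst case we take at most 40 of each flavor, but all 39 apple, all 6 lime, all 14 orange, all 28 mint, and all 33 grape (fewer than 40), giving 40 + 39 + 6 + 14 + 28 + 33 = 160.
One more candy then forces some flavor to 41, so 160 + 1 = 161.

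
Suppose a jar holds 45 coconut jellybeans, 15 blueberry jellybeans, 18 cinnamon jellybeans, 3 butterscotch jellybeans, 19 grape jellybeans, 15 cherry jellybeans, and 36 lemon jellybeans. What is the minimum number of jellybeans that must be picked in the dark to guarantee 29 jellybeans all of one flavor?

127

Treat the 7 flavors as pigeonholes.
In the worst case we take at most 28 of each flavor, but all 15 blueberry, all 18 cinnamon, all 3 butterscotch, all 19 grape, and all 15 cherry (fewer than 28), giving 28 + 15 + 18 + 3 + 19 + 15 + 28 = 126.
One more jellybean then forces some flavor to 29, so 126 + 1 = 127.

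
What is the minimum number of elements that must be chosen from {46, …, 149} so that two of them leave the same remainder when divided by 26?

27

Group the integers by remainder mod 26; there are 26 residue classes, each nonempty in this range.
Choosing one from each class (26 integers) avoids any shared remainder.
One more choice must repeat a class, so two differ by a multiple of 26. Hence 26 + 1 = 27.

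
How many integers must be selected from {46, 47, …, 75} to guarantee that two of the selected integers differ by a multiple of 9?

Use the pigeonhole principle on residue classes: group the integers by remainder mod 9; there are 9 residue classes, each nonempty in this range.
Choosing one from each class (9 integers) avoids any shared remainder.
One more choice must repeat a class, so two differ by a multiple of 9. Hence 9 + 1 = 10.

10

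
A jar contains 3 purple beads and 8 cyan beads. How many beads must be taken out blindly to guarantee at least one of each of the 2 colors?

9

The hardest color to obtain is purple: we could draw every other bead first — 11 − 3 = 8 beads — without a single purple one.
The next draw must be purple, so 8 + 1 = 9.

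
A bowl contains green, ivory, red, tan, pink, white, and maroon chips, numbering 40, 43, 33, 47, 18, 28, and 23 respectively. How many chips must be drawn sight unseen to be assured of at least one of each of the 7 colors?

215

The hardest color to obtain is pink: we could draw every other chip first — 232 − 18 = 214 chips — without a single pink one.
The next draw must be pink, so 214 + 1 = 215.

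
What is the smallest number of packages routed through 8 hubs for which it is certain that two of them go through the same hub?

9

There are 8 hubs acting as pigeonholes.
With 8 packages we could place one in each, avoiding any repeat.
One more forces some class to hold 2, so 8 + 1 = 9.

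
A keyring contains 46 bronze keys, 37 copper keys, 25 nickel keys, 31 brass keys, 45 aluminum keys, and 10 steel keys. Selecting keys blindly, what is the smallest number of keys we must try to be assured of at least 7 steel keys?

To avoid steel keys as long as possible, exhaust the other 5 types first.
The worst case draws every non-steel key first: 46 + 37 + 25 + 31 + 45 = 184.
The next 7 draws are then forced to be steel, giving 184 + 7 = 191.

191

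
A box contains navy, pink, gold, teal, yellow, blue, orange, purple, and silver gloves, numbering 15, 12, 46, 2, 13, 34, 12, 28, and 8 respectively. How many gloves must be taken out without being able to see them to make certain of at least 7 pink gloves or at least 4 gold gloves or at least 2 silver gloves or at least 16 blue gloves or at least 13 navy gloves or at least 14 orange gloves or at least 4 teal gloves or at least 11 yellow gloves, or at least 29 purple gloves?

The worst case stops just short of every target: 12 navy, 6 pink, 3 gold, all 2 teal, 10 yellow, 15 blue, all 12 orange, 28 purple, 1 silver — 12 + 6 + 3 + 2 + 10 + 15 + 12 + 28 + 1 = 89 gloves.
One more glove must push some color to its target, so 89 + 1 = 90.

90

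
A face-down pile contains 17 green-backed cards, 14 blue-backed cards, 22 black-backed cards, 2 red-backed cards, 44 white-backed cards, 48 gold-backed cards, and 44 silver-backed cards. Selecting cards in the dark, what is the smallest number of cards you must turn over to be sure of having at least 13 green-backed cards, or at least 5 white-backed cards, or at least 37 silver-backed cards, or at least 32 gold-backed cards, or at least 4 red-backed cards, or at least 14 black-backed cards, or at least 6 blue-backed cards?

104

The worst case stops just short of every target: 12 green-backed, 5 blue-backed, 13 black-backed, all 2 red-backed, 4 white-backed, 31 gold-backed, 36 silver-backed — 12 + 5 + 13 + 2 + 4 + 31 + 36 = 103 cards.
One more card must push some back color to its target, so 103 + 1 = 104.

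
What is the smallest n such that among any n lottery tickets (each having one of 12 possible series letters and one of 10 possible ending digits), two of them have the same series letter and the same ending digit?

121

There are 12 × 10 = 120 (series letter, ending digit) combinations acting as pigeonholes.
With 120 lottery tickets we could place one in each, avoiding any repeat.
One more forces some (series letter, ending digit) pair to hold 2, so 120 + 1 = 121.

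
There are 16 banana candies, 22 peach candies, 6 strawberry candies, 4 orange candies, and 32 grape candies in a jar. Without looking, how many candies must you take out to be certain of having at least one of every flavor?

77

The hardest flavor to obtain is orange: we could draw every other candy first — 80 − 4 = 76 candies — without a single orange one.
The next draw must be orange, so 76 + 1 = 77.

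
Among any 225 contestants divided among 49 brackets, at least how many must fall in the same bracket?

The 225 contestants fall into 49 brackets.
If each of the 49 brackets held at most 4, the total would be at most 49 × 4 = 196 < 225, a contradiction.
So at least one holds ⌈225/49⌉ = 5.

5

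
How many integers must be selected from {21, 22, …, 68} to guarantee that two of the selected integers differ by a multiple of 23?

24

Group the integers by remainder mod 23; there are 23 residue classes, each nonempty in this range.
Choosing one from each class (23 integers) avoids any shared remainder.
One more choice must repeat a class, so two differ by a multiple of 23. Hence 23 + 1 = 24.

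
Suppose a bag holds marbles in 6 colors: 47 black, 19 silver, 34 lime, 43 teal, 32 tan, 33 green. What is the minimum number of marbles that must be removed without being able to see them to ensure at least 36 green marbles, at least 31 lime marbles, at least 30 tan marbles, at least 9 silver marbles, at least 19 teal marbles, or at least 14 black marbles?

The worst case stops just short of every target: 13 black, 8 silver, 30 lime, 18 teal, 29 tan, all 33 green — 13 + 8 + 30 + 18 + 29 + 33 = 131 marbles.
One more marble must push some color to its target, so 131 + 1 = 132.

132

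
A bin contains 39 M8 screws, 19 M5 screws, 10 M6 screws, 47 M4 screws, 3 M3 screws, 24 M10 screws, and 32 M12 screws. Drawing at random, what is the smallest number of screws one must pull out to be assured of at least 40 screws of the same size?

167

In the worst case we take at most 39 of each size, but all 19 M5, all 10 M6, all 3 M3, all 24 M10, and all 32 M12 (fewer than 39), giving 39 + 19 + 10 + 39 + 3 + 24 + 32 = 166.
One more screw then forces some size to 40, so 166 + 1 = 167.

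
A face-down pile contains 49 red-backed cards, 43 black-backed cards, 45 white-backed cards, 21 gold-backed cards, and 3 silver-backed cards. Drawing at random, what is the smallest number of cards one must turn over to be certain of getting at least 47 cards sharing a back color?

159

Treat the 5 back colors as pigeonholes.
In the worst case we take at most 46 of each back color, but all 43 black-backed, all 45 white-backed, all 21 gold-backed, and all 3 silver-backed (fewer than 46), giving 46 + 43 + 45 + 21 + 3 = 158.
One more card then forces some back color to 47, so 158 + 1 = 159.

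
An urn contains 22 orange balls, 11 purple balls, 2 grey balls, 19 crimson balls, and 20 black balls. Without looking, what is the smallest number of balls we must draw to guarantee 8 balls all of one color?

31

In the worst case we take at most 7 of each color, but all 2 grey (fewer than 7), giving 7 + 7 + 2 + 7 + 7 = 30.
One more ball then forces some color to 8, so 30 + 1 = 31.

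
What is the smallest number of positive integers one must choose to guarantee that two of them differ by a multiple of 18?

Use the pigeonhole principle on residue classes: two integers differ by a multiple of 18 exactly when they share a remainder mod 18.
There are 18 residue classes mod 18, so 18 integers can all lie in distinct classes.
One more integer must repeat a residue, giving a difference divisible by 18. So n = 18 + 1 = 19.

19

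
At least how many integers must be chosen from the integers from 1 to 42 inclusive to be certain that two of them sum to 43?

22

Partition {1, …, 42} into 21 pairs: {1,42}, {2,41}, …, {21,22}.
Choosing 21 integers — say the integers 1 through 21 — takes one from each pair and avoids the property.
Choosing 22 forces two into the same pair by pigeonhole, and those sum to 43. So 22.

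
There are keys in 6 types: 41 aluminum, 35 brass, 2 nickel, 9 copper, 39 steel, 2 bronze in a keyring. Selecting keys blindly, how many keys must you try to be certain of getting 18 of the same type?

65

In the worst case we take at most 17 of each type, but all 2 nickel, all 9 copper, and all 2 bronze (fewer than 17), giving 17 + 17 + 2 + 9 + 17 + 2 = 64.
One more key then forces some type to 18, so 64 + 1 = 65.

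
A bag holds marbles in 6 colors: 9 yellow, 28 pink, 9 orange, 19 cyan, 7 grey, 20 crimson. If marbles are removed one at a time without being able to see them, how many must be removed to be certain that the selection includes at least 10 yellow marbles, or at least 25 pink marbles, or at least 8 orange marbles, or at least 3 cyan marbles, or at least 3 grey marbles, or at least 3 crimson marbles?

The worst case stops just short of every target: 9 yellow, 24 pink, 7 orange, 2 cyan, 2 grey, 2 crimson — 9 + 24 + 7 + 2 + 2 + 2 = 46 marbles.
One more marble must push some color to its target, so 46 + 1 = 47.

47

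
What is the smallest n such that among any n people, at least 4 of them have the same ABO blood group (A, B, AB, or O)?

There are 4 ABO blood groups acting as pigeonholes.
With 4 × 3 = 12 people we could place exactly 3 in each, with no class reaching 4.
One more forces some class to hold 4, so 12 + 1 = 13.

13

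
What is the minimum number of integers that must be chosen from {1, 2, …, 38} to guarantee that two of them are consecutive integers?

Partition {1, …, 38} into 19 pairs: {1,2}, {3,4}, …, {37,38}.
Choosing 19 integers — say the 19 even numbers 2, 4, …, 38 — takes one from each pair and avoids the property.
Choosing 20 forces two into the same pair by pigeonhole, and those are consecutive. So 20.

20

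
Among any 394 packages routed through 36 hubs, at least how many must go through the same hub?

11

The 394 packages fall into 36 hubs.
If each of the 36 hubs held at most 10, the total would be at most 36 × 10 = 360 < 394, a contradiction.
So at least one holds ⌈394/36⌉ = 11.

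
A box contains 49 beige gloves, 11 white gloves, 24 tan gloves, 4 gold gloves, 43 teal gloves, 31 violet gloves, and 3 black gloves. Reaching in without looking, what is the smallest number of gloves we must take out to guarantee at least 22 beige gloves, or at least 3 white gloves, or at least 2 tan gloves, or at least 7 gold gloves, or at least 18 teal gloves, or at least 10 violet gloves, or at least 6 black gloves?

Each of the 7 colors has its own threshold; avoid all of them simultaneously.
The worst case stops just short of every target: 21 beige, 2 white, 1 tan, all 4 gold, 17 teal, 9 violet, all 3 black — 21 + 2 + 1 + 4 + 17 + 9 + 3 = 57 gloves.
One more glove must push some color to its target, so 57 + 1 = 58.

58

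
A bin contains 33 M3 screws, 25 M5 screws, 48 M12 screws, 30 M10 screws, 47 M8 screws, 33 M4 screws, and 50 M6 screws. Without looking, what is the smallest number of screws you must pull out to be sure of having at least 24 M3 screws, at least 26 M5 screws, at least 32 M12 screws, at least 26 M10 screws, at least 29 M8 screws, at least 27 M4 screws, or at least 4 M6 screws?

The worst case stops just short of every target: 23 M3, 25 M5, 31 M12, 25 M10, 28 M8, 26 M4, 3 M6 — 23 + 25 + 31 + 25 + 28 + 26 + 3 = 161 screws.
One more screw must push some size to its target, so 161 + 1 = 162.

162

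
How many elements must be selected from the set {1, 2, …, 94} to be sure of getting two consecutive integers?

48

Partition {1, …, 94} into 47 pairs: {1,2}, {3,4}, …, {93,94}.
Choosing 47 integers — say the 47 even numbers 2, 4, …, 94 — takes one from each pair and avoids the property.
Choosing 48 forces two into the same pair by pigeonhole, and those are consecutive. So 48.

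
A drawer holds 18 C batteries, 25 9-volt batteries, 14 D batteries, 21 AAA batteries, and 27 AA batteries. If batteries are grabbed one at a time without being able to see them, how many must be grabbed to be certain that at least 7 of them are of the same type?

Treat the 5 types as pigeonholes.
The worst case takes 6 batteries of each type without reaching 7 of any: 5 × 6 = 30.
The next battery must bring some type to 7, so 30 + 1 = 31.

31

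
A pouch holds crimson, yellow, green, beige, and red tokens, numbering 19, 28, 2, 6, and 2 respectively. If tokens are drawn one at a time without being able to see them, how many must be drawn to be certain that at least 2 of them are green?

57

To avoid green tokens as long as possible, exhaust the other 4 colors first.
The worst case draws every non-green token first: 19 + 28 + 6 + 2 = 55.
The next 2 draws are then forced to be green, giving 55 + 2 = 57.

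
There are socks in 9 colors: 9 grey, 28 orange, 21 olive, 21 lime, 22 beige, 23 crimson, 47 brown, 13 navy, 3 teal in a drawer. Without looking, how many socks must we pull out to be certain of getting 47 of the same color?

In the worst case we take at most 46 of each color, but all 9 grey, all 28 orange, all 21 olive, all 21 lime, all 22 beige, all 23 crimson, all 13 navy, and all 3 teal (fewer than 46), giving 9 + 28 + 21 + 21 + 22 + 23 + 46 + 13 + 3 = 186.
One more sock then forces some color to 47, so 186 + 1 = 187.

187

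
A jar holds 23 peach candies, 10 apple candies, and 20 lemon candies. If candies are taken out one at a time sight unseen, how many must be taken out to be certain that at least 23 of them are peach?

To avoid peach candies as long as possible, exhaust the other 2 flavors first.
The worst case draws every non-peach candy first: 10 + 20 = 30.
The next 23 draws are then forced to be peach, giving 30 + 23 = 53.

53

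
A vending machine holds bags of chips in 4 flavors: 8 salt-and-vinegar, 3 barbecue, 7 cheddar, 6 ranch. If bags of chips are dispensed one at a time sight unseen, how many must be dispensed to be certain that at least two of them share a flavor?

5

The worst case takes 1 bag of chips of each flavor without reaching 2 of any: 4 × 1 = 4.
The next bag of chips must bring some flavor to 2, so 4 + 1 = 5.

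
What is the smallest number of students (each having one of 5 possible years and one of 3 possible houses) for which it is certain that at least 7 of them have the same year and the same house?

There are 5 × 3 = 15 (year, house) combinations acting as pigeonholes.
With 15 × 6 = 90 students we could place exactly 6 in each, with no (year, house) pair reaching 7.
One more forces some (year, house) pair to hold 7, so 90 + 1 = 91.

91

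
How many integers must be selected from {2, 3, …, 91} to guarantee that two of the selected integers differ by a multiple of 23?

24

Use the pigeonhole principle on residue classes: group the integers by remainder mod 23; there are 23 residue classes, each nonempty in this range.
Choosing one from each class (23 integers) avoids any shared remainder.
One more choice must repeat a class, so two differ by a multiple of 23. Hence 23 + 1 = 24.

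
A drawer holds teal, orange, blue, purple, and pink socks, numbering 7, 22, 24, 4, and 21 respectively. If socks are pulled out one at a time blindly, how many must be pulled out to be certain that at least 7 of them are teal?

The worst case draws every non-teal sock first: 22 + 24 + 4 + 21 = 71.
The next 7 draws are then forced to be teal, giving 71 + 7 = 78.

78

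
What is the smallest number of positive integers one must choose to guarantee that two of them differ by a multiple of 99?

Two integers differ by a multiple of 99 exactly when they share a remainder mod 99.
There are 99 residue classes mod 99, so 99 integers can all lie in distinct classes.
One more integer must repeat a residue, giving a difference divisible by 99. So n = 99 + 1 = 100.

100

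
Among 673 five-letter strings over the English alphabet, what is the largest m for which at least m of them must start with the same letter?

There are 26 possible first letters, which serve as the pigeonholes.
If each of the 26 possible first letters held at most 25, the total would be at most 26 × 25 = 650 < 673, a contradiction.
So at least one holds ⌈673/26⌉ = 26.

26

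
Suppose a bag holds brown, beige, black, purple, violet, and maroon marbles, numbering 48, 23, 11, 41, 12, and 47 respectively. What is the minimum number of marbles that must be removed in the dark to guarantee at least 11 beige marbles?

170

To avoid beige marbles as long as possible, exhaust the other 5 colors first.
The worst case draws every non-beige marble first: 48 + 11 + 41 + 12 + 47 = 159.
The next 11 draws are then forced to be beige, giving 159 + 11 = 170.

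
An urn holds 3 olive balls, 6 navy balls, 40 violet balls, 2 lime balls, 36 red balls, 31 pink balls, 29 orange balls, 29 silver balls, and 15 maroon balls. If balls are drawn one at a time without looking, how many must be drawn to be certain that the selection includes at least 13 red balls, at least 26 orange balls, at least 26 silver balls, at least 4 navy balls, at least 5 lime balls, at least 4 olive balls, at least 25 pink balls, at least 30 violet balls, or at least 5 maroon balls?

Each of the 9 colors has its own threshold; avoid all of them simultaneously.
The worst case stops just short of every target: 3 olive, 3 navy, 29 violet, all 2 lime, 12 red, 24 pink, 25 orange, 25 silver, 4 maroon — 3 + 3 + 29 + 2 + 12 + 24 + 25 + 25 + 4 = 127 balls.
One more ball must push some color to its target, so 127 + 1 = 128.

128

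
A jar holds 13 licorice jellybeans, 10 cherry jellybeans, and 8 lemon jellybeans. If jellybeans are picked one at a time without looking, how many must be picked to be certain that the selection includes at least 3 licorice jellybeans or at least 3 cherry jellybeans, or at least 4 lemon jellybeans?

Each of the 3 flavors has its own threshold; avoid all of them simultaneously.
The worst case stops just short of every target: 2 licorice, 2 cherry, 3 lemon — 2 + 2 + 3 = 7 jellybeans.
One more jellybean must push some flavor to its target, so 7 + 1 = 8.

8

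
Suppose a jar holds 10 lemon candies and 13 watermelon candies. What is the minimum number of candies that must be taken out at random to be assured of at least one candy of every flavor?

14

The hardest flavor to obtain is lemon: we could draw every other candy first — 23 − 10 = 13 candies — without a single lemon one.
The next draw must be lemon, so 13 + 1 = 14.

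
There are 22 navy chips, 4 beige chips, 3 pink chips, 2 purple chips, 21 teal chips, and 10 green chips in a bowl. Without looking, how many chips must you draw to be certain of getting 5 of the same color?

22

In the worst case we take at most 4 of each color, but all 3 pink and all 2 purple (fewer than 4), giving 4 + 4 + 3 + 2 + 4 + 4 = 21.
One more chip then forces some color to 5, so 21 + 1 = 22.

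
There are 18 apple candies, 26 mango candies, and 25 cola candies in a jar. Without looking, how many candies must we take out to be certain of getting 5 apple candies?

To avoid apple candies as long as possible, exhaust the other 2 flavors first.
The worst case draws every non-apple candy first: 26 + 25 = 51.
The next 5 draws are then forced to be apple, giving 51 + 5 = 56.

56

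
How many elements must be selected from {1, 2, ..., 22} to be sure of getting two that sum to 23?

Partition {1, …, 22} into 11 pairs: {1,22}, {2,21}, …, {11,12}.
Choosing 11 integers — say the integers 1 through 11 — takes one from each pair and avoids the property.
Choosing 12 forces two into the same pair by pigeonhole, and those sum to 23. So 12.

12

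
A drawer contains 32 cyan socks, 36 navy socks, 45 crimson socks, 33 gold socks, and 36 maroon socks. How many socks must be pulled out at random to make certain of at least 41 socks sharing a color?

In the worst case we take at most 40 of each color, but all 32 cyan, all 36 navy, all 33 gold, and all 36 maroon (fewer than 40), giving 32 + 36 + 40 + 33 + 36 = 177.
One more sock then forces some color to 41, so 177 + 1 = 178.

178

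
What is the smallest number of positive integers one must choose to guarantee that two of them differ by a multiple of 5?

Use the pigeonhole principle on residue classes: two integers differ by a multiple of 5 exactly when they share a remainder mod 5.
There are 5 residue classes mod 5, so 5 integers can all lie in distinct classes.
One more integer must repeat a residue, giving a difference divisible by 5. So n = 5 + 1 = 6.

6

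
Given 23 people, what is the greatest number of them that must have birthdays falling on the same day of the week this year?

There are 7 days of the week, which serve as the pigeonholes.
If each of the 7 days of the week held at most 3, the total would be at most 7 × 3 = 21 < 23, a contradiction.
So at least one holds ⌈23/7⌉ = 4.

4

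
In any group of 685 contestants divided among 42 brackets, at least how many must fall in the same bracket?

17

The 685 contestants fall into 42 brackets.
If each of the 42 brackets held at most 16, the total would be at most 42 × 16 = 672 < 685, a contradiction.
So at least one holds ⌈685/42⌉ = 17.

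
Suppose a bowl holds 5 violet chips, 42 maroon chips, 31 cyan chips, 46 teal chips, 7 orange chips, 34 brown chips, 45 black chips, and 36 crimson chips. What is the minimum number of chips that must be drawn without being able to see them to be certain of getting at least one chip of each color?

The hardest color to obtain is violet: we could draw every other chip first — 246 − 5 = 241 chips — without a single violet one.
The next draw must be violet, so 241 + 1 = 242.

242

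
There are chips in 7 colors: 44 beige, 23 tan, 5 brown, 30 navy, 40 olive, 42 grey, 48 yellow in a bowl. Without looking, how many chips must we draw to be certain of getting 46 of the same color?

Treat the 7 colors as pigeonholes.
In the worst case we take at most 45 of each color, but all 44 beige, all 23 tan, all 5 brown, all 30 navy, all 40 olive, and all 42 grey (fewer than 45), giving 44 + 23 + 5 + 30 + 40 + 42 + 45 = 229.
One more chip then forces some color to 46, so 229 + 1 = 230.

230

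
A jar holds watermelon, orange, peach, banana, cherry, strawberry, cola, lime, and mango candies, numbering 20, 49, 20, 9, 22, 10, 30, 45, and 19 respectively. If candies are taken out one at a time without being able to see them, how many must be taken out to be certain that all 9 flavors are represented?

216

The hardest flavor to obtain is banana: we could draw every other candy first — 224 − 9 = 215 candies — without a single banana one.
The next draw must be banana, so 215 + 1 = 216.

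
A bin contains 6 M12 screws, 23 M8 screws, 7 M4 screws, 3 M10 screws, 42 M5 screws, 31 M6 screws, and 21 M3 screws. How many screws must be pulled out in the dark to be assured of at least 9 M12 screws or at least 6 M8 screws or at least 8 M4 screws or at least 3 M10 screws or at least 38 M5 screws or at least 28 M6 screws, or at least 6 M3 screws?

90

The worst case stops just short of every target: all 6 M12, 5 M8, 7 M4, 2 M10, 37 M5, 27 M6, 5 M3 — 6 + 5 + 7 + 2 + 37 + 27 + 5 = 89 screws.
One more screw must push some size to its target, so 89 + 1 = 90.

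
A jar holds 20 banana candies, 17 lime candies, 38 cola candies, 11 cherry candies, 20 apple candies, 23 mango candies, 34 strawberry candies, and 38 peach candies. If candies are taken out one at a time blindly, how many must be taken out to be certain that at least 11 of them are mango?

To avoid mango candies as long as possible, exhaust the other 7 flavors first.
The worst case draws every non-mango candy first: 20 + 17 + 38 + 11 + 20 + 34 + 38 = 178.
The next 11 draws are then forced to be mango, giving 178 + 11 = 189.

189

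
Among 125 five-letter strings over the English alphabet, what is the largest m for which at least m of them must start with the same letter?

5

If each of the 26 possible first letters held at most 4, the total would be at most 26 × 4 = 104 < 125, a contradiction.
So at least one holds ⌈125/26⌉ = 5.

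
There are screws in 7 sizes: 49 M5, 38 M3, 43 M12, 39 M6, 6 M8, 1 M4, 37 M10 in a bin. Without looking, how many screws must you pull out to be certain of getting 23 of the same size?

118

In the worst case we take at most 22 of each size, but all 6 M8 and all 1 M4 (fewer than 22), giving 22 + 22 + 22 + 22 + 6 + 1 + 22 = 117.
One more screw then forces some size to 23, so 117 + 1 = 118.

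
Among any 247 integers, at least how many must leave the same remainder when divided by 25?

If each of the 25 residue classes modulo 25 held at most 9, the total would be at most 25 × 9 = 225 < 247, a contradiction.
So at least one holds ⌈247/25⌉ = 10.

10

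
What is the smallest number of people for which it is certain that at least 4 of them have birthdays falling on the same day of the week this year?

There are 7 days of the week acting as pigeonholes.
With 7 × 3 = 21 people we could place exactly 3 in each, with no class reaching 4.
One more forces some class to hold 4, so 21 + 1 = 22.

22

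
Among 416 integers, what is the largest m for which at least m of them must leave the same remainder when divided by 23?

The 416 integers fall into 23 residue classes modulo 23.
If each of the 23 residue classes modulo 23 held at most 18, the total would be at most 23 × 18 = 414 < 416, a contradiction.
So at least one holds ⌈416/23⌉ = 19.

19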